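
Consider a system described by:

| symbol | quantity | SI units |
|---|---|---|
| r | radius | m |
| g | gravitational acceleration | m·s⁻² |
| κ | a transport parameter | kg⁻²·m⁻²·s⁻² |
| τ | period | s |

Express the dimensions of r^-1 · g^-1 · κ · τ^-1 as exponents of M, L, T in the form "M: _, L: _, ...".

M: -2, L: -4, T: -1

Collect each base-dimension exponent across the product:
  M: −(0) − (0) + (-2) − (0) = -2
  L: −(1) − (1) + (-2) − (0) = -4
  T: −(0) − (-2) + (-2) − (1) = -1
So the dimensions are [M⁻² L⁻⁴ T⁻¹].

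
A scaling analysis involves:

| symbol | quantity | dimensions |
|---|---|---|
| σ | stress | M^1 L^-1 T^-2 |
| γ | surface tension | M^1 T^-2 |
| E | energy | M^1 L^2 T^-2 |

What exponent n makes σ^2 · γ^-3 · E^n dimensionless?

Balance the M exponent: (1)·n from E, plus 2·(1) − 3·(1) = -1 from the rest, must sum to zero.
n − 1 = 0, so n = 1.

1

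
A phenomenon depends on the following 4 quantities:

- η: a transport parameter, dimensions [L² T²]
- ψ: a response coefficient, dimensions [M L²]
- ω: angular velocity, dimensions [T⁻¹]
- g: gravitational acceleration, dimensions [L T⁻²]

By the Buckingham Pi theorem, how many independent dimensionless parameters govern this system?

1

There are 4 variables and 3 base dimensions (M, L, T).
The dimension matrix has rank 3.
Independent dimensionless groups: 4 − 3 = 1.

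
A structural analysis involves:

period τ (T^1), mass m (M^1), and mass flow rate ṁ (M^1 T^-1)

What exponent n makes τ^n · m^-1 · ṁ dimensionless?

1

Balance the T exponent: (1)·n from τ, plus −(0) + (-1) = -1 from the rest, must sum to zero.
n − 1 = 0, so n = 1.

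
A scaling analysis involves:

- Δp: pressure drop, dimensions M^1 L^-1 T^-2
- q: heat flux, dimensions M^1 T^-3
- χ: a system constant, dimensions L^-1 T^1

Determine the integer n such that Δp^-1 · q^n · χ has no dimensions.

1

Balance the M exponent: (1)·n from q, plus −(1) + (0) = -1 from the rest, must sum to zero.
n − 1 = 0, so n = 1.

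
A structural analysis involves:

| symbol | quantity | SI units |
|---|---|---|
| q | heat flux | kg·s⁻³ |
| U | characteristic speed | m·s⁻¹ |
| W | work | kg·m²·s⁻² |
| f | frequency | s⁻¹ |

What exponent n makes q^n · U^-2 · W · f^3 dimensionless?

Balance the M exponent: (1)·n from q, plus −2·(0) + (1) + 3·(0) = 1 from the rest, must sum to zero.
n + 1 = 0, so n = -1.

-1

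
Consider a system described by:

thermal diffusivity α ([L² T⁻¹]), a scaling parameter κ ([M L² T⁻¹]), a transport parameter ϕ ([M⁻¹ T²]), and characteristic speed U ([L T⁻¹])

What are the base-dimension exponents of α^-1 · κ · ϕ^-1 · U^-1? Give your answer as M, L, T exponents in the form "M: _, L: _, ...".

Collect each base-dimension exponent across the product:
  M: −(0) + (1) − (-1) − (0) = 2
  L: −(2) + (2) − (0) − (1) = -1
  T: −(-1) + (-1) − (2) − (-1) = -1
So the dimensions are [M² L⁻¹ T⁻¹].

M: 2, L: -1, T: -1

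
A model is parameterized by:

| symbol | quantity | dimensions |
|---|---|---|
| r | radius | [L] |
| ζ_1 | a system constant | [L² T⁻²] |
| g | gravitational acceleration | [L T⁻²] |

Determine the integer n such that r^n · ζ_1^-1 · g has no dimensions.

1

Balance the L exponent: (1)·n from r, plus −(2) + (1) = -1 from the rest, must sum to zero.
n − 1 = 0, so n = 1.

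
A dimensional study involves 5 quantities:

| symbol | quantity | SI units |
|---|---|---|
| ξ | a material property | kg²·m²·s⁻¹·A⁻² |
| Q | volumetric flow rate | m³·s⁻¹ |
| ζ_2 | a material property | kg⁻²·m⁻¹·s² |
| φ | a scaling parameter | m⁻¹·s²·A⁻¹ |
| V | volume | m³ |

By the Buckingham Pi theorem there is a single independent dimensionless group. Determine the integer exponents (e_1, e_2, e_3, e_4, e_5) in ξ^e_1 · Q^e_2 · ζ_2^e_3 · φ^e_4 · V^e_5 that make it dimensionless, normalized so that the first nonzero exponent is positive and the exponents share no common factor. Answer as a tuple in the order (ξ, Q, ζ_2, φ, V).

M: e_1·(2) + e_2·(0) + e_3·(-2) + e_4·(0) + e_5·(0) = 0
L: e_1·(2) + e_2·(3) + e_3·(-1) + e_4·(-1) + e_5·(3) = 0
T: e_1·(-1) + e_2·(-1) + e_3·(2) + e_4·(2) + e_5·(0) = 0
I: e_1·(-2) + e_2·(0) + e_3·(0) + e_4·(-1) + e_5·(0) = 0
Solving this homogeneous linear system for the smallest-integer solution (first nonzero entry positive) gives (1, -3, 1, -2, 2).

(1, -3, 1, -2, 2)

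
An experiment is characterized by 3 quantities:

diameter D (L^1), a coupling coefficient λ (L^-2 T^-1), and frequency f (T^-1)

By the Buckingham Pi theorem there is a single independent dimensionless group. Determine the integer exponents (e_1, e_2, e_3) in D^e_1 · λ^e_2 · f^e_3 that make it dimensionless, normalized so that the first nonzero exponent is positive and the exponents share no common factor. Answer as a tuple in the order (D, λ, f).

L: e_1·(1) + e_2·(-2) + e_3·(0) = 0
T: e_1·(0) + e_2·(-1) + e_3·(-1) = 0
Solving this homogeneous linear system for the smallest-integer solution (first nonzero entry positive) gives (2, 1, -1).

(2, 1, -1)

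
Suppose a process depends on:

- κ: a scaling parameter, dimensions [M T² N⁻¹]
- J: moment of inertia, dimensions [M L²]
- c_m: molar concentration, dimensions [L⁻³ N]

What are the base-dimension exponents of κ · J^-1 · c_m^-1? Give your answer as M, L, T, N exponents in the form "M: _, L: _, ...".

Collect each base-dimension exponent across the product:
  M: (1) − (1) − (0) = 0
  L: (0) − (2) − (-3) = 1
  T: (2) − (0) − (0) = 2
  N: (-1) − (0) − (1) = -2
So the dimensions are [L T² N⁻²].

M: 0, L: 1, T: 2, N: -2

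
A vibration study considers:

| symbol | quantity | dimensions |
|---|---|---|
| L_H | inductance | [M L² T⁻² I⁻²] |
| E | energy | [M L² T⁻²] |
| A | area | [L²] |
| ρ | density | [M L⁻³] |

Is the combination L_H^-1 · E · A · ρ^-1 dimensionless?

Sum the exponent of each base dimension across the product:
  M: −[L_H]_M + [E]_M + [A]_M − [ρ]_M = −(1) + (1) + (0) − (1) = -1
  L: −[L_H]_L + [E]_L + [A]_L − [ρ]_L = −(2) + (2) + (2) − (-3) = 5
  T: −[L_H]_T + [E]_T + [A]_T − [ρ]_T = −(-2) + (-2) + (0) − (0) = 0
  I: −[L_H]_I + [E]_I + [A]_I − [ρ]_I = −(-2) + (0) + (0) − (0) = 2
Net dimensions [M⁻¹ L⁵ I²] ≠ [1] — not dimensionless.

no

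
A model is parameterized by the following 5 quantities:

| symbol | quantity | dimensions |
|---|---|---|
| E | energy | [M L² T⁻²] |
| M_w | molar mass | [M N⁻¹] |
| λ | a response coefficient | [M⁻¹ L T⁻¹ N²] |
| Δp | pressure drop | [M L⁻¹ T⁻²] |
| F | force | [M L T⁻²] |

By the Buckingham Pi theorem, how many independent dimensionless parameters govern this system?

There are 5 variables and 4 base dimensions (M, L, T, N).
The dimension matrix has rank 4.
Independent dimensionless groups: 5 − 4 = 1.

1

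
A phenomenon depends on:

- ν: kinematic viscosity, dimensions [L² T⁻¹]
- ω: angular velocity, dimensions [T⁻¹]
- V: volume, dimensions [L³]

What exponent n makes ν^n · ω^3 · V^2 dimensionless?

-3

Balance the L exponent: (2)·n from ν, plus 3·(0) + 2·(3) = 6 from the rest, must sum to zero.
2n + 6 = 0, so n = -3.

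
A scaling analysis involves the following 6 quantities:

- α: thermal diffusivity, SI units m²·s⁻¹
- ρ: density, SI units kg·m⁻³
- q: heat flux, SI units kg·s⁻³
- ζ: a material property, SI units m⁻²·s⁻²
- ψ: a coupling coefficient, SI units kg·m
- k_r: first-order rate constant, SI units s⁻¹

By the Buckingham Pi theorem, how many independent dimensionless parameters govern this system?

There are 6 variables and 3 base dimensions (M, L, T).
The dimension matrix has rank 3.
Independent dimensionless groups: 6 − 3 = 3.

3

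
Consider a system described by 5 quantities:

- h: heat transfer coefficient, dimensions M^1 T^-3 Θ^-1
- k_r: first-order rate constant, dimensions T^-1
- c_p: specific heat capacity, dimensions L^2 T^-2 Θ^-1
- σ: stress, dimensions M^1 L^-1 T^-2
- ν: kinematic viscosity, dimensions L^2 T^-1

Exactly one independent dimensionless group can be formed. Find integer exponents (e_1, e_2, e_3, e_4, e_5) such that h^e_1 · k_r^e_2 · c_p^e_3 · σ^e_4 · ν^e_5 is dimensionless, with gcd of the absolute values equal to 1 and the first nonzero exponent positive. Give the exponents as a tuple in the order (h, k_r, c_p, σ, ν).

M: e_1·(1) + e_2·(0) + e_3·(0) + e_4·(1) + e_5·(0) = 0
L: e_1·(0) + e_2·(0) + e_3·(2) + e_4·(-1) + e_5·(2) = 0
T: e_1·(-3) + e_2·(-1) + e_3·(-2) + e_4·(-2) + e_5·(-1) = 0
Θ: e_1·(-1) + e_2·(0) + e_3·(-1) + e_4·(0) + e_5·(0) = 0
Solving this homogeneous linear system for the smallest-integer solution (first nonzero entry positive) gives (2, 1, -2, -2, 1).

(2, 1, -2, -2, 1)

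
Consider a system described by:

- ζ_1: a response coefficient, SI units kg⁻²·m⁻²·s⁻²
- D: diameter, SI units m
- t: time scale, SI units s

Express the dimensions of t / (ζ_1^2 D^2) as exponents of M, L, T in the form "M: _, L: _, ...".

Collect each base-dimension exponent across the product:
  M: −2·(-2) − 2·(0) + (0) = 4
  L: −2·(-2) − 2·(1) + (0) = 2
  T: −2·(-2) − 2·(0) + (1) = 5
So the dimensions are [M⁴ L² T⁵].

M: 4, L: 2, T: 5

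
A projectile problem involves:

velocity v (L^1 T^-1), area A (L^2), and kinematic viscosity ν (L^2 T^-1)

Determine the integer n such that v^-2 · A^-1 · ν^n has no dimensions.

Balance the L exponent: (2)·n from ν, plus −2·(1) − (2) = -4 from the rest, must sum to zero.
2n − 4 = 0, so n = 2.

2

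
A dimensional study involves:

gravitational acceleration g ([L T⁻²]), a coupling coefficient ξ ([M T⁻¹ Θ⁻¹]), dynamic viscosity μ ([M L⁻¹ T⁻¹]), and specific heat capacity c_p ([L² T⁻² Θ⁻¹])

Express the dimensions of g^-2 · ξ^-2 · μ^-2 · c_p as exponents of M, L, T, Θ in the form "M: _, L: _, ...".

M: -4, L: 2, T: 6, Θ: 1

Collect each base-dimension exponent across the product:
  M: −2·(0) − 2·(1) − 2·(1) + (0) = -4
  L: −2·(1) − 2·(0) − 2·(-1) + (2) = 2
  T: −2·(-2) − 2·(-1) − 2·(-1) + (-2) = 6
  Θ: −2·(0) − 2·(-1) − 2·(0) + (-1) = 1
So the dimensions are [M⁻⁴ L² T⁶ Θ].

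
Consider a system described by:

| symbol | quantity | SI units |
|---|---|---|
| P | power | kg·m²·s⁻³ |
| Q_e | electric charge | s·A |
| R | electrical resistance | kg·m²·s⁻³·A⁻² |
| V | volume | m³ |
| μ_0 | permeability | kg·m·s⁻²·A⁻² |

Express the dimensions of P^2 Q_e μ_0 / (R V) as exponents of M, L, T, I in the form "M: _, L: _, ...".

M: 2, L: 0, T: -4, I: 1

Collect each base-dimension exponent across the product:
  M: 2·(1) + (0) − (1) − (0) + (1) = 2
  L: 2·(2) + (0) − (2) − (3) + (1) = 0
  T: 2·(-3) + (1) − (-3) − (0) + (-2) = -4
  I: 2·(0) + (1) − (-2) − (0) + (-2) = 1
So the dimensions are [M² T⁻⁴ I].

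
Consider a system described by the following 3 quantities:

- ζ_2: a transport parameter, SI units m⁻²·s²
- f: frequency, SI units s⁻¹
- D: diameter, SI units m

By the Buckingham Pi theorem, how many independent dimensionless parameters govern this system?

There are 3 variables and 2 base dimensions (L, T).
The dimension matrix has rank 2.
Independent dimensionless groups: 3 − 2 = 1.

1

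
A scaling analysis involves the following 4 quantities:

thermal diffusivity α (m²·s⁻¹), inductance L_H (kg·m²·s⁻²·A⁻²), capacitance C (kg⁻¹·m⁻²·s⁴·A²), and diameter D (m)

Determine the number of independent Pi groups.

1

There are 4 variables and 4 base dimensions (M, L, T, I).
The dimension matrix has rank 3 (less than 4: the dimension vectors are linearly dependent).
Independent dimensionless groups: 4 − 3 = 1.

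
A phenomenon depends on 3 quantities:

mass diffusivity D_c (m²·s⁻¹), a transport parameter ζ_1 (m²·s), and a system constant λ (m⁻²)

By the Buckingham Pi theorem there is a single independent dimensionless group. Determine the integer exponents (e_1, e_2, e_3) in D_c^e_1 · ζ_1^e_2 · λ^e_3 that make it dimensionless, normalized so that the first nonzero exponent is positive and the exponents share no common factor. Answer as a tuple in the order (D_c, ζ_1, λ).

L: e_1·(2) + e_2·(2) + e_3·(-2) = 0
T: e_1·(-1) + e_2·(1) + e_3·(0) = 0
Solving this homogeneous linear system for the smallest-integer solution (first nonzero entry positive) gives (1, 1, 2).

(1, 1, 2)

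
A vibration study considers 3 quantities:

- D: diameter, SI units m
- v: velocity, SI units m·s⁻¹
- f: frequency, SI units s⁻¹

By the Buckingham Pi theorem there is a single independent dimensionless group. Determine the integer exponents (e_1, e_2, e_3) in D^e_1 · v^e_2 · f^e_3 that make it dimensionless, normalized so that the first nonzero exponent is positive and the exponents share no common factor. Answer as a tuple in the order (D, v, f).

L: e_1·(1) + e_2·(1) + e_3·(0) = 0
T: e_1·(0) + e_2·(-1) + e_3·(-1) = 0
Solving this homogeneous linear system for the smallest-integer solution (first nonzero entry positive) gives (1, -1, 1).

(1, -1, 1)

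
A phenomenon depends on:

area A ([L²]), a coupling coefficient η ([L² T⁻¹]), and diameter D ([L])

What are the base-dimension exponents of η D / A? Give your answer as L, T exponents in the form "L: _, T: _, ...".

L: 1, T: -1

Collect each base-dimension exponent across the product:
  L: −(2) + (2) + (1) = 1
  T: −(0) + (-1) + (0) = -1
So the dimensions are [L T⁻¹].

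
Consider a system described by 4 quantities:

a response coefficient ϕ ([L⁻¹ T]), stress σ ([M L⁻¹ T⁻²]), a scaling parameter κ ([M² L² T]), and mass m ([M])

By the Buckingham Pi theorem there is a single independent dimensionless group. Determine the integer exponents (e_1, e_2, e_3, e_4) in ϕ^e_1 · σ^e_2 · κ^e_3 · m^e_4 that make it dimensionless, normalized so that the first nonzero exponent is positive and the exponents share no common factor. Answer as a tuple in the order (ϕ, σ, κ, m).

(1, 1, 1, -3)

M: e_1·(0) + e_2·(1) + e_3·(2) + e_4·(1) = 0
L: e_1·(-1) + e_2·(-1) + e_3·(2) + e_4·(0) = 0
T: e_1·(1) + e_2·(-2) + e_3·(1) + e_4·(0) = 0
Solving this homogeneous linear system for the smallest-integer solution (first nonzero entry positive) gives (1, 1, 1, -3).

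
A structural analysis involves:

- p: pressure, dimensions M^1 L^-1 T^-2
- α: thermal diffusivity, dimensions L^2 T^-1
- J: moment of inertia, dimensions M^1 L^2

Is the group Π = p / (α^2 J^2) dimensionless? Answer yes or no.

Sum the exponent of each base dimension across the product:
  M: [p]_M − 2·[α]_M − 2·[J]_M = (1) − 2·(0) − 2·(1) = -1
  L: [p]_L − 2·[α]_L − 2·[J]_L = (-1) − 2·(2) − 2·(2) = -9
  T: [p]_T − 2·[α]_T − 2·[J]_T = (-2) − 2·(-1) − 2·(0) = 0
Net dimensions [M⁻¹ L⁻⁹] ≠ [1] — not dimensionless.

no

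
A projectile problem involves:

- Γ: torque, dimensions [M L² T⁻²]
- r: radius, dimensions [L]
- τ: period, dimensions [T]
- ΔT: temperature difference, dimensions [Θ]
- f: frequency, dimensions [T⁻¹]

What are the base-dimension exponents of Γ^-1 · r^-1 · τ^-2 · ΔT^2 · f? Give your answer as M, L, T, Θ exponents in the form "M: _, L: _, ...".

Collect each base-dimension exponent across the product:
  M: −(1) − (0) − 2·(0) + 2·(0) + (0) = -1
  L: −(2) − (1) − 2·(0) + 2·(0) + (0) = -3
  T: −(-2) − (0) − 2·(1) + 2·(0) + (-1) = -1
  Θ: −(0) − (0) − 2·(0) + 2·(1) + (0) = 2
So the dimensions are [M⁻¹ L⁻³ T⁻¹ Θ²].

M: -1, L: -3, T: -1, Θ: 2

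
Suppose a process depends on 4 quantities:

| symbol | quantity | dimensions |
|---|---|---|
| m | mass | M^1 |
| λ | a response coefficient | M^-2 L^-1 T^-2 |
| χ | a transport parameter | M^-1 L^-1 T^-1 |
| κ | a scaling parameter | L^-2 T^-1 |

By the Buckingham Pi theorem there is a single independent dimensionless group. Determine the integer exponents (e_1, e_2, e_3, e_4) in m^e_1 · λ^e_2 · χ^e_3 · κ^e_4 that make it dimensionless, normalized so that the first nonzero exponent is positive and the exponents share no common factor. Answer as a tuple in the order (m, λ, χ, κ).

(1, -1, 3, -1)

M: e_1·(1) + e_2·(-2) + e_3·(-1) + e_4·(0) = 0
L: e_1·(0) + e_2·(-1) + e_3·(-1) + e_4·(-2) = 0
T: e_1·(0) + e_2·(-2) + e_3·(-1) + e_4·(-1) = 0
Solving this homogeneous linear system for the smallest-integer solution (first nonzero entry positive) gives (1, -1, 3, -1).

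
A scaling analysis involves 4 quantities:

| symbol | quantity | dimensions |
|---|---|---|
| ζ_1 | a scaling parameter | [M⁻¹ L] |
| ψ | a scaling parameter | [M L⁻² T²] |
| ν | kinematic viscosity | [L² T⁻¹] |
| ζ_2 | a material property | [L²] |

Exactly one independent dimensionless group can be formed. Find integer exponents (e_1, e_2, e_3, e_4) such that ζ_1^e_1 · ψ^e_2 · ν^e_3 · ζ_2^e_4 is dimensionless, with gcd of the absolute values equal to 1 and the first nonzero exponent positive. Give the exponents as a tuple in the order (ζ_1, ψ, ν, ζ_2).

M: e_1·(-1) + e_2·(1) + e_3·(0) + e_4·(0) = 0
L: e_1·(1) + e_2·(-2) + e_3·(2) + e_4·(2) = 0
T: e_1·(0) + e_2·(2) + e_3·(-1) + e_4·(0) = 0
Solving this homogeneous linear system for the smallest-integer solution (first nonzero entry positive) gives (2, 2, 4, -3).

(2, 2, 4, -3)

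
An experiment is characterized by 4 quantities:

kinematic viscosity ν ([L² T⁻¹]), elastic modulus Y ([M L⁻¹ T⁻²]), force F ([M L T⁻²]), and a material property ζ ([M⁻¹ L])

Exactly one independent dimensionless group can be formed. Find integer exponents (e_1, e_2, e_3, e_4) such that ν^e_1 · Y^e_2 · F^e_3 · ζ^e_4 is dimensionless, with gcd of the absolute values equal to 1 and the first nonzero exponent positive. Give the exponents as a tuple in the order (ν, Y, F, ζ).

(2, 1, -2, -1)

M: e_1·(0) + e_2·(1) + e_3·(1) + e_4·(-1) = 0
L: e_1·(2) + e_2·(-1) + e_3·(1) + e_4·(1) = 0
T: e_1·(-1) + e_2·(-2) + e_3·(-2) + e_4·(0) = 0
Solving this homogeneous linear system for the smallest-integer solution (first nonzero entry positive) gives (2, 1, -2, -1).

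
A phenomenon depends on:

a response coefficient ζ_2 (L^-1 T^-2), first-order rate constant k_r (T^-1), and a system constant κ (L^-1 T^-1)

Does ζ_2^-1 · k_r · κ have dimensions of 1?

Sum the exponent of each base dimension across the product:
  L: −[ζ_2]_L + [k_r]_L + [κ]_L = −(-1) + (0) + (-1) = 0
  T: −[ζ_2]_T + [k_r]_T + [κ]_T = −(-2) + (-1) + (-1) = 0
All base exponents vanish — dimensionless.

yes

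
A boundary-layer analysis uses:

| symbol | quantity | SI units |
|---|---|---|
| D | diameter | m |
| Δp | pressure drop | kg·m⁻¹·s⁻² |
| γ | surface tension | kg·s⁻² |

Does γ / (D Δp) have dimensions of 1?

Sum the exponent of each base dimension across the product:
  M: −[D]_M − [Δp]_M + [γ]_M = −(0) − (1) + (1) = 0
  L: −[D]_L − [Δp]_L + [γ]_L = −(1) − (-1) + (0) = 0
  T: −[D]_T − [Δp]_T + [γ]_T = −(0) − (-2) + (-2) = 0
All base exponents vanish — dimensionless.

yes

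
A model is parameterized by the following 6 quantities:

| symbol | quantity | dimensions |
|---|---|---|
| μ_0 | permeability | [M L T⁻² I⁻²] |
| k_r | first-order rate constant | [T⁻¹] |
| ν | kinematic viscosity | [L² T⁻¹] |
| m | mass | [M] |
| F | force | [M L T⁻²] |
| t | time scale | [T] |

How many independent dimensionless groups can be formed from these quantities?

2

There are 6 variables and 4 base dimensions (M, L, T, I).
The dimension matrix has rank 4.
Independent dimensionless groups: 6 − 4 = 2.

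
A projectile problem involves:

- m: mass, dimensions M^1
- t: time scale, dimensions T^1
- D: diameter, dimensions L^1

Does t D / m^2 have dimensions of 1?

no

Sum the exponent of each base dimension across the product:
  M: −2·[m]_M + [t]_M + [D]_M = −2·(1) + (0) + (0) = -2
  L: −2·[m]_L + [t]_L + [D]_L = −2·(0) + (0) + (1) = 1
  T: −2·[m]_T + [t]_T + [D]_T = −2·(0) + (1) + (0) = 1
Net dimensions [M⁻² L T] ≠ [1] — not dimensionless.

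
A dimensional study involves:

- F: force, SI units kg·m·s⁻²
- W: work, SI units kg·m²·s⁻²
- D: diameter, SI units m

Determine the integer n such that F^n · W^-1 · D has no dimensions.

1

Balance the M exponent: (1)·n from F, plus −(1) + (0) = -1 from the rest, must sum to zero.
n − 1 = 0, so n = 1.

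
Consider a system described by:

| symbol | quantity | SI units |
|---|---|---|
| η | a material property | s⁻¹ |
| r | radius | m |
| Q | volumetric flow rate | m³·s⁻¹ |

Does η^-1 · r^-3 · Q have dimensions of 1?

yes

Sum the exponent of each base dimension across the product:
  M: −[η]_M − 3·[r]_M + [Q]_M = −(0) − 3·(0) + (0) = 0
  L: −[η]_L − 3·[r]_L + [Q]_L = −(0) − 3·(1) + (3) = 0
  T: −[η]_T − 3·[r]_T + [Q]_T = −(-1) − 3·(0) + (-1) = 0
All base exponents vanish — dimensionless.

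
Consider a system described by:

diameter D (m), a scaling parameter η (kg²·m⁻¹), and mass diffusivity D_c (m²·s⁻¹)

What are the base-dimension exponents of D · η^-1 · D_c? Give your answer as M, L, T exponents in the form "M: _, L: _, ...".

Collect each base-dimension exponent across the product:
  M: (0) − (2) + (0) = -2
  L: (1) − (-1) + (2) = 4
  T: (0) − (0) + (-1) = -1
So the dimensions are [M⁻² L⁴ T⁻¹].

M: -2, L: 4, T: -1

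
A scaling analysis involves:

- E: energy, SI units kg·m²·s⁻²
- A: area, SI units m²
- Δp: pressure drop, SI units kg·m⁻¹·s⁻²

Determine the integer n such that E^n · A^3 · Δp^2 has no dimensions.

Balance the M exponent: (1)·n from E, plus 3·(0) + 2·(1) = 2 from the rest, must sum to zero.
n + 2 = 0, so n = -2.

-2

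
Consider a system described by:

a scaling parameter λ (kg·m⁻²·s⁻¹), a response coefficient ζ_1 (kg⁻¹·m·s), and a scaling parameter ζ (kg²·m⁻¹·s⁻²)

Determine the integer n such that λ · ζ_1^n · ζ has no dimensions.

3

Balance the M exponent: (-1)·n from ζ_1, plus (1) + (2) = 3 from the rest, must sum to zero.
−n + 3 = 0, so n = 3.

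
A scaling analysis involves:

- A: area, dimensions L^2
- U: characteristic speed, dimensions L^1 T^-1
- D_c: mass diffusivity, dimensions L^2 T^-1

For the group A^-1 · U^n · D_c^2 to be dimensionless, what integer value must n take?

Balance the L exponent: (1)·n from U, plus −(2) + 2·(2) = 2 from the rest, must sum to zero.
n + 2 = 0, so n = -2.

-2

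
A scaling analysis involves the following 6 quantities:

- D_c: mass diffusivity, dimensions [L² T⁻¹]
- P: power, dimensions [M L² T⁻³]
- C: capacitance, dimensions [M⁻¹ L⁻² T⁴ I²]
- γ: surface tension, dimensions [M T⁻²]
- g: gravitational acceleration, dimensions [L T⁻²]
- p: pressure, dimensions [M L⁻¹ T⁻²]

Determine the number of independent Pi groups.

2

There are 6 variables and 4 base dimensions (M, L, T, I).
The dimension matrix has rank 4.
Independent dimensionless groups: 6 − 4 = 2.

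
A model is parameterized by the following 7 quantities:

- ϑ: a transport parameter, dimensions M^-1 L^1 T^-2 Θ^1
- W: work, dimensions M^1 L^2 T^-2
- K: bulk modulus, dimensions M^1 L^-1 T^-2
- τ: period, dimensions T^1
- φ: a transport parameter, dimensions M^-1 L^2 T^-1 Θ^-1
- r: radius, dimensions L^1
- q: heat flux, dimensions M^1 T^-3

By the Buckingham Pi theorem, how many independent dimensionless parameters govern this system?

There are 7 variables and 4 base dimensions (M, L, T, Θ).
The dimension matrix has rank 4.
Independent dimensionless groups: 7 − 4 = 3.

3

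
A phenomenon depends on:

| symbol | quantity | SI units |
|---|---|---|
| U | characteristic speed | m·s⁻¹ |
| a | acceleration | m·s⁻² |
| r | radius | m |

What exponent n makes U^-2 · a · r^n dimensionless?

Balance the L exponent: (1)·n from r, plus −2·(1) + (1) = -1 from the rest, must sum to zero.
n − 1 = 0, so n = 1.

1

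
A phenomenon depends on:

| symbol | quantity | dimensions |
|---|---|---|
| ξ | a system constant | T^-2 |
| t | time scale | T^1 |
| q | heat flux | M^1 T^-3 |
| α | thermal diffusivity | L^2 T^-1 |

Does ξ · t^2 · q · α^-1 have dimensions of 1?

Sum the exponent of each base dimension across the product:
  M: [ξ]_M + 2·[t]_M + [q]_M − [α]_M = (0) + 2·(0) + (1) − (0) = 1
  L: [ξ]_L + 2·[t]_L + [q]_L − [α]_L = (0) + 2·(0) + (0) − (2) = -2
  T: [ξ]_T + 2·[t]_T + [q]_T − [α]_T = (-2) + 2·(1) + (-3) − (-1) = -2
Net dimensions [M L⁻² T⁻²] ≠ [1] — not dimensionless.

no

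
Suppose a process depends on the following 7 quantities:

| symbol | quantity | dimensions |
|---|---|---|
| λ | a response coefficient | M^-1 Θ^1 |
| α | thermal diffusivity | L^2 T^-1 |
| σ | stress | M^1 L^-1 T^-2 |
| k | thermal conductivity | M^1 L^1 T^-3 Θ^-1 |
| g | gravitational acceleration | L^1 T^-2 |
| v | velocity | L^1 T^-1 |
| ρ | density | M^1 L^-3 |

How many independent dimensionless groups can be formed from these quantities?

3

There are 7 variables and 4 base dimensions (M, L, T, Θ).
The dimension matrix has rank 4.
Independent dimensionless groups: 7 − 4 = 3.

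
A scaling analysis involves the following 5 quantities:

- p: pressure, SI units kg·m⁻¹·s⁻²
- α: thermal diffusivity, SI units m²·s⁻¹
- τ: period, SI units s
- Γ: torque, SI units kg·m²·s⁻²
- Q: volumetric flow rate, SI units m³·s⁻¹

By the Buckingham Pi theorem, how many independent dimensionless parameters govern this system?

There are 5 variables and 3 base dimensions (M, L, T).
The dimension matrix has rank 3.
Independent dimensionless groups: 5 − 3 = 2.

2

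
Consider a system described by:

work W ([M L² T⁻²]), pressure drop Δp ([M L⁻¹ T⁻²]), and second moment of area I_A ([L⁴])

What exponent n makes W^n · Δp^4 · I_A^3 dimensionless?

-4

Balance the M exponent: (1)·n from W, plus 4·(1) + 3·(0) = 4 from the rest, must sum to zero.
n + 4 = 0, so n = -4.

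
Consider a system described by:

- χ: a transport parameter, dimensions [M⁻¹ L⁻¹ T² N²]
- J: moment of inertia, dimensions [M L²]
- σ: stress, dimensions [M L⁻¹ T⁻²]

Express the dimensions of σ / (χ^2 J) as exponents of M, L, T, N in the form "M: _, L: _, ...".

Collect each base-dimension exponent across the product:
  M: −2·(-1) − (1) + (1) = 2
  L: −2·(-1) − (2) + (-1) = -1
  T: −2·(2) − (0) + (-2) = -6
  N: −2·(2) − (0) + (0) = -4
So the dimensions are [M² L⁻¹ T⁻⁶ N⁻⁴].

M: 2, L: -1, T: -6, N: -4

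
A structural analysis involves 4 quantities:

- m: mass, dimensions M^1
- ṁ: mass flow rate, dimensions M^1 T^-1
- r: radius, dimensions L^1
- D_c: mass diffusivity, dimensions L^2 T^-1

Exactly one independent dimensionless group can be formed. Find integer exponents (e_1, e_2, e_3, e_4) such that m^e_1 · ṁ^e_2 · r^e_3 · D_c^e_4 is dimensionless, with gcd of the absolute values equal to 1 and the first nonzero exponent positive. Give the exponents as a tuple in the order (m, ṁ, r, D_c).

(1, -1, -2, 1)

M: e_1·(1) + e_2·(1) + e_3·(0) + e_4·(0) = 0
L: e_1·(0) + e_2·(0) + e_3·(1) + e_4·(2) = 0
T: e_1·(0) + e_2·(-1) + e_3·(0) + e_4·(-1) = 0
Solving this homogeneous linear system for the smallest-integer solution (first nonzero entry positive) gives (1, -1, -2, 1).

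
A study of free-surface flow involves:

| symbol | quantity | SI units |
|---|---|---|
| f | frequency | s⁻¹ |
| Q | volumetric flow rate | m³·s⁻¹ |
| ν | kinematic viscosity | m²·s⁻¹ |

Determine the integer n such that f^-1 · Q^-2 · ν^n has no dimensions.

Balance the L exponent: (2)·n from ν, plus −(0) − 2·(3) = -6 from the rest, must sum to zero.
2n − 6 = 0, so n = 3.

3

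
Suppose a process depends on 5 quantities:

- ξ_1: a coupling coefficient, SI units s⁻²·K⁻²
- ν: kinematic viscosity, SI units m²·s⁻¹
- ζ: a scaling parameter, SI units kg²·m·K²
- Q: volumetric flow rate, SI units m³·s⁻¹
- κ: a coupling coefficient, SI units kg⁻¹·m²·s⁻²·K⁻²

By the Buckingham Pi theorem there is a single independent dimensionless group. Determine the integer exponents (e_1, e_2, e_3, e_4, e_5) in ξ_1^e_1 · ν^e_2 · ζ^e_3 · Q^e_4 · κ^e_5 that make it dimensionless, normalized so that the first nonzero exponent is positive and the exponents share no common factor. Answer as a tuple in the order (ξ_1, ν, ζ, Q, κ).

M: e_1·(0) + e_2·(0) + e_3·(2) + e_4·(0) + e_5·(-1) = 0
L: e_1·(0) + e_2·(2) + e_3·(1) + e_4·(3) + e_5·(2) = 0
T: e_1·(-2) + e_2·(-1) + e_3·(0) + e_4·(-1) + e_5·(-2) = 0
Θ: e_1·(-2) + e_2·(0) + e_3·(2) + e_4·(0) + e_5·(-2) = 0
Solving this homogeneous linear system for the smallest-integer solution (first nonzero entry positive) gives (1, 1, -1, 1, -2).

(1, 1, -1, 1, -2)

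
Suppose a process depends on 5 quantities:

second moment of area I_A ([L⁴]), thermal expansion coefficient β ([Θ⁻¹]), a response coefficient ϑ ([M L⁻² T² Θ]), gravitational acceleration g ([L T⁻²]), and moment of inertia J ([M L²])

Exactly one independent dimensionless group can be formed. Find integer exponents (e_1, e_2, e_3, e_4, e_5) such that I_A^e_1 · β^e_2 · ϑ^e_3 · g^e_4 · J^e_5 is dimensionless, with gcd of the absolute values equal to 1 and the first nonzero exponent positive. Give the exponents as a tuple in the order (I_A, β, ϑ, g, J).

M: e_1·(0) + e_2·(0) + e_3·(1) + e_4·(0) + e_5·(1) = 0
L: e_1·(4) + e_2·(0) + e_3·(-2) + e_4·(1) + e_5·(2) = 0
T: e_1·(0) + e_2·(0) + e_3·(2) + e_4·(-2) + e_5·(0) = 0
Θ: e_1·(0) + e_2·(-1) + e_3·(1) + e_4·(0) + e_5·(0) = 0
Solving this homogeneous linear system for the smallest-integer solution (first nonzero entry positive) gives (3, 4, 4, 4, -4).

(3, 4, 4, 4, -4)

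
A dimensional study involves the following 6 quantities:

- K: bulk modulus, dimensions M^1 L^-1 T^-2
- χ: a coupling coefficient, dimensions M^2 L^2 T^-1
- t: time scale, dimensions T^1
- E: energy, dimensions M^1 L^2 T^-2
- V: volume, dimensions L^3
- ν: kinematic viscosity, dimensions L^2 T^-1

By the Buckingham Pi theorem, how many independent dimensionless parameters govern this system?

3

There are 6 variables and 3 base dimensions (M, L, T).
The dimension matrix has rank 3.
Independent dimensionless groups: 6 − 3 = 3.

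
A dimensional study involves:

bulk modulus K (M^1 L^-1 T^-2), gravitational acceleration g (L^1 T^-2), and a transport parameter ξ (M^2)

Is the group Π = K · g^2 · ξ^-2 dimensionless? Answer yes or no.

no

Sum the exponent of each base dimension across the product:
  M: [K]_M + 2·[g]_M − 2·[ξ]_M = (1) + 2·(0) − 2·(2) = -3
  L: [K]_L + 2·[g]_L − 2·[ξ]_L = (-1) + 2·(1) − 2·(0) = 1
  T: [K]_T + 2·[g]_T − 2·[ξ]_T = (-2) + 2·(-2) − 2·(0) = -6
Net dimensions [M⁻³ L T⁻⁶] ≠ [1] — not dimensionless.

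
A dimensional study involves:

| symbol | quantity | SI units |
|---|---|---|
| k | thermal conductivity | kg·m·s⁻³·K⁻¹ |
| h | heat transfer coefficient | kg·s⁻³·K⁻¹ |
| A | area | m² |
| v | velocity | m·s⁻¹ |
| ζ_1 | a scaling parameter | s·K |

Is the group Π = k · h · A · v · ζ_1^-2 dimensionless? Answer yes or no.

Sum the exponent of each base dimension across the product:
  M: [k]_M + [h]_M + [A]_M + [v]_M − 2·[ζ_1]_M = (1) + (1) + (0) + (0) − 2·(0) = 2
  L: [k]_L + [h]_L + [A]_L + [v]_L − 2·[ζ_1]_L = (1) + (0) + (2) + (1) − 2·(0) = 4
  T: [k]_T + [h]_T + [A]_T + [v]_T − 2·[ζ_1]_T = (-3) + (-3) + (0) + (-1) − 2·(1) = -9
  Θ: [k]_Θ + [h]_Θ + [A]_Θ + [v]_Θ − 2·[ζ_1]_Θ = (-1) + (-1) + (0) + (0) − 2·(1) = -4
Net dimensions [M² L⁴ T⁻⁹ Θ⁻⁴] ≠ [1] — not dimensionless.

no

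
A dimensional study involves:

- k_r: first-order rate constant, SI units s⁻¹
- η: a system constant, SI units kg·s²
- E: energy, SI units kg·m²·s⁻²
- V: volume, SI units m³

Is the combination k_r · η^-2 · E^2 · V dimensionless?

no

Sum the exponent of each base dimension across the product:
  M: [k_r]_M − 2·[η]_M + 2·[E]_M + [V]_M = (0) − 2·(1) + 2·(1) + (0) = 0
  L: [k_r]_L − 2·[η]_L + 2·[E]_L + [V]_L = (0) − 2·(0) + 2·(2) + (3) = 7
  T: [k_r]_T − 2·[η]_T + 2·[E]_T + [V]_T = (-1) − 2·(2) + 2·(-2) + (0) = -9
Net dimensions [L⁷ T⁻⁹] ≠ [1] — not dimensionless.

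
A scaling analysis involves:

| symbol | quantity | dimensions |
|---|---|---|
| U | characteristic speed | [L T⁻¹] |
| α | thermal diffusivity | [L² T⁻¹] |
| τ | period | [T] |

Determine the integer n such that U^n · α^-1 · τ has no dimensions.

2

Balance the L exponent: (1)·n from U, plus −(2) + (0) = -2 from the rest, must sum to zero.
n − 2 = 0, so n = 2.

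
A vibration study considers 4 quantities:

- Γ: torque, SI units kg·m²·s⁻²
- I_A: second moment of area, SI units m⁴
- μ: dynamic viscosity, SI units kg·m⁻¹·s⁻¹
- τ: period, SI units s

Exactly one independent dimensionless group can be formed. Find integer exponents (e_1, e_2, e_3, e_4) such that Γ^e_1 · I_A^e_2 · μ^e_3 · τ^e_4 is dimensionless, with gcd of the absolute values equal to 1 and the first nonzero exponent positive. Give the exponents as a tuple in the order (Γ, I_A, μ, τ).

M: e_1·(1) + e_2·(0) + e_3·(1) + e_4·(0) = 0
L: e_1·(2) + e_2·(4) + e_3·(-1) + e_4·(0) = 0
T: e_1·(-2) + e_2·(0) + e_3·(-1) + e_4·(1) = 0
Solving this homogeneous linear system for the smallest-integer solution (first nonzero entry positive) gives (4, -3, -4, 4).

(4, -3, -4, 4)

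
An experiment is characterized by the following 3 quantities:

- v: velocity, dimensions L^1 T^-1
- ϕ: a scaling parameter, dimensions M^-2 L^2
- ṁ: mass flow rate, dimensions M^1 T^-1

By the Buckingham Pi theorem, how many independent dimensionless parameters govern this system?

There are 3 variables and 3 base dimensions (M, L, T).
The dimension matrix has rank 2 (less than 3: the dimension vectors are linearly dependent).
Independent dimensionless groups: 3 − 2 = 1.

1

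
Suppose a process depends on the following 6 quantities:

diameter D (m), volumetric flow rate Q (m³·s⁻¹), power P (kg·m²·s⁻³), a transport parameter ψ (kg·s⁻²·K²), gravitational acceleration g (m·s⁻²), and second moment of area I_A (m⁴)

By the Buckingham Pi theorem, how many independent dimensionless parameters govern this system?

There are 6 variables and 4 base dimensions (M, L, T, Θ).
The dimension matrix has rank 4.
Independent dimensionless groups: 6 − 4 = 2.

2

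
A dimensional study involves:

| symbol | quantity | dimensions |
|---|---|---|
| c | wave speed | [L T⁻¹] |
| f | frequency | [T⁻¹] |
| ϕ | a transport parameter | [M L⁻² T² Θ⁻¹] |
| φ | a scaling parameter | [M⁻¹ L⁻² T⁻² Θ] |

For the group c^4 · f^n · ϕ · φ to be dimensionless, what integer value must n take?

-4

Balance the T exponent: (-1)·n from f, plus 4·(-1) + (2) + (-2) = -4 from the rest, must sum to zero.
−n − 4 = 0, so n = -4.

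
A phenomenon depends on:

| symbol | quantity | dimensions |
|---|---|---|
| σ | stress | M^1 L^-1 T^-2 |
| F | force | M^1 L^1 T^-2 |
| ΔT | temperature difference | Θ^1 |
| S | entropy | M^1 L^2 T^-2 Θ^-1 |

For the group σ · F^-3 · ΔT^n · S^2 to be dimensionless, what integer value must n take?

2

Balance the Θ exponent: (1)·n from ΔT, plus (0) − 3·(0) + 2·(-1) = -2 from the rest, must sum to zero.
n − 2 = 0, so n = 2.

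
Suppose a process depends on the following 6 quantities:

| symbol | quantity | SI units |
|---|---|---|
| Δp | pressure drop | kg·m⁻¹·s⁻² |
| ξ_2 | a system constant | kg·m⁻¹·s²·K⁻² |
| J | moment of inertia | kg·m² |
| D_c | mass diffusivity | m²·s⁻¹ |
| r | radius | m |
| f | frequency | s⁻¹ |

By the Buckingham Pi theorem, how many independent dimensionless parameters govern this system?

There are 6 variables and 4 base dimensions (M, L, T, Θ).
The dimension matrix has rank 4.
Independent dimensionless groups: 6 − 4 = 2.

2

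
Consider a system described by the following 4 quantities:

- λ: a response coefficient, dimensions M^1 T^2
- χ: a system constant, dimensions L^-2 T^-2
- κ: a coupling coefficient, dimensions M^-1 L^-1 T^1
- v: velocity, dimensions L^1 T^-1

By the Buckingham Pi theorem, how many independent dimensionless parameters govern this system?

There are 4 variables and 3 base dimensions (M, L, T).
The dimension matrix has rank 3.
Independent dimensionless groups: 4 − 3 = 1.

1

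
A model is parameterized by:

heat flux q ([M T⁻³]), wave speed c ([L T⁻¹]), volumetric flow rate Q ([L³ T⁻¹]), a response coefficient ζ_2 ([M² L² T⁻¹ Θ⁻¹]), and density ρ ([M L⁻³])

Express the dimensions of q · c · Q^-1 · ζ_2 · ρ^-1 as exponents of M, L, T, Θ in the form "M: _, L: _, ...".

M: 2, L: 3, T: -4, Θ: -1

Collect each base-dimension exponent across the product:
  M: (1) + (0) − (0) + (2) − (1) = 2
  L: (0) + (1) − (3) + (2) − (-3) = 3
  T: (-3) + (-1) − (-1) + (-1) − (0) = -4
  Θ: (0) + (0) − (0) + (-1) − (0) = -1
So the dimensions are [M² L³ T⁻⁴ Θ⁻¹].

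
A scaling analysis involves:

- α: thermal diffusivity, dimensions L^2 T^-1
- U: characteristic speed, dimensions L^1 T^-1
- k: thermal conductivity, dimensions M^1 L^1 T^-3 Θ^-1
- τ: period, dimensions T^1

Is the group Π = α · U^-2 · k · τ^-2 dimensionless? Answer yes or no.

no

Sum the exponent of each base dimension across the product:
  M: [α]_M − 2·[U]_M + [k]_M − 2·[τ]_M = (0) − 2·(0) + (1) − 2·(0) = 1
  L: [α]_L − 2·[U]_L + [k]_L − 2·[τ]_L = (2) − 2·(1) + (1) − 2·(0) = 1
  T: [α]_T − 2·[U]_T + [k]_T − 2·[τ]_T = (-1) − 2·(-1) + (-3) − 2·(1) = -4
  Θ: [α]_Θ − 2·[U]_Θ + [k]_Θ − 2·[τ]_Θ = (0) − 2·(0) + (-1) − 2·(0) = -1
Net dimensions [M L T⁻⁴ Θ⁻¹] ≠ [1] — not dimensionless.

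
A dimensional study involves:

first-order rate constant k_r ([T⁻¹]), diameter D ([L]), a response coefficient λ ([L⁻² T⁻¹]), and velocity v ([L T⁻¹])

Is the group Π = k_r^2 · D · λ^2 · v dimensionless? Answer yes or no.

Sum the exponent of each base dimension across the product:
  L: 2·[k_r]_L + [D]_L + 2·[λ]_L + [v]_L = 2·(0) + (1) + 2·(-2) + (1) = -2
  T: 2·[k_r]_T + [D]_T + 2·[λ]_T + [v]_T = 2·(-1) + (0) + 2·(-1) + (-1) = -5
Net dimensions [L⁻² T⁻⁵] ≠ [1] — not dimensionless.

no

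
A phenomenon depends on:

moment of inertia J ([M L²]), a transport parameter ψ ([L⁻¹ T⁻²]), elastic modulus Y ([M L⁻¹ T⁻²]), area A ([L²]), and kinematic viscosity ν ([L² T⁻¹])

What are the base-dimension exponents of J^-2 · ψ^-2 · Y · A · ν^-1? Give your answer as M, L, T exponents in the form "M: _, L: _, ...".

M: -1, L: -3, T: 3

Collect each base-dimension exponent across the product:
  M: −2·(1) − 2·(0) + (1) + (0) − (0) = -1
  L: −2·(2) − 2·(-1) + (-1) + (2) − (2) = -3
  T: −2·(0) − 2·(-2) + (-2) + (0) − (-1) = 3
So the dimensions are [M⁻¹ L⁻³ T³].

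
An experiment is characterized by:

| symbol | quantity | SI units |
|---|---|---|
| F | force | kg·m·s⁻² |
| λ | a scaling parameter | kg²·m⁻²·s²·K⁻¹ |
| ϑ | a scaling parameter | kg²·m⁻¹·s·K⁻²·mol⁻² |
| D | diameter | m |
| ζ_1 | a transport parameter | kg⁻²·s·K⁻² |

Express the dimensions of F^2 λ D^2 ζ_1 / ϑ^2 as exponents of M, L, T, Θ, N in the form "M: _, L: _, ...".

Collect each base-dimension exponent across the product:
  M: 2·(1) + (2) − 2·(2) + 2·(0) + (-2) = -2
  L: 2·(1) + (-2) − 2·(-1) + 2·(1) + (0) = 4
  T: 2·(-2) + (2) − 2·(1) + 2·(0) + (1) = -3
  Θ: 2·(0) + (-1) − 2·(-2) + 2·(0) + (-2) = 1
  N: 2·(0) + (0) − 2·(-2) + 2·(0) + (0) = 4
So the dimensions are [M⁻² L⁴ T⁻³ Θ N⁴].

M: -2, L: 4, T: -3, Θ: 1, N: 4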